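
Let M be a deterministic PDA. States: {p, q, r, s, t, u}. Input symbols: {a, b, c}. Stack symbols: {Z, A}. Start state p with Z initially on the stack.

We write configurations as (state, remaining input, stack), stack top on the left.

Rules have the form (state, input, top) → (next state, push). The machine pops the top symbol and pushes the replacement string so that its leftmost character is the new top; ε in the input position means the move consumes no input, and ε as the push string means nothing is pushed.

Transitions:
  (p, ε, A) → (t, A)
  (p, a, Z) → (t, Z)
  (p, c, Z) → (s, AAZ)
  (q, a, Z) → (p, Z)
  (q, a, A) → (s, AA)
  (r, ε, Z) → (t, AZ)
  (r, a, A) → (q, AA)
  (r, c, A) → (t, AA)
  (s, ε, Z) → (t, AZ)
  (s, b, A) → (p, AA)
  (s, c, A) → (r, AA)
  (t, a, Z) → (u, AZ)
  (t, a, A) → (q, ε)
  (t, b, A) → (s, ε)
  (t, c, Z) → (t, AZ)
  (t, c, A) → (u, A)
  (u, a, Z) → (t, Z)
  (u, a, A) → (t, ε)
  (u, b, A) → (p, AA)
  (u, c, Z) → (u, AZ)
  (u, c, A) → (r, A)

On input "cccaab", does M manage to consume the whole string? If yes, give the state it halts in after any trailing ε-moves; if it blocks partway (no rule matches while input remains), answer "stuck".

(p, cccaab, Z)
  read c, top Z: go to s, push AAZ → (s, ccaab, AAZ)
  read c, top A: go to r, push AA → (r, caab, AAAZ)
  read c, top A: go to t, push AA → (t, aab, AAAAZ)
  read a, top A: go to q, push ε → (q, ab, AAAZ)
  read a, top A: go to s, push AA → (s, b, AAAAZ)
  read b, top A: go to p, push AA → (p, ε, AAAAAZ)
  ε-move, top A: go to t, push A → (t, ε, AAAAAZ)
All input consumed; M is in state t.

t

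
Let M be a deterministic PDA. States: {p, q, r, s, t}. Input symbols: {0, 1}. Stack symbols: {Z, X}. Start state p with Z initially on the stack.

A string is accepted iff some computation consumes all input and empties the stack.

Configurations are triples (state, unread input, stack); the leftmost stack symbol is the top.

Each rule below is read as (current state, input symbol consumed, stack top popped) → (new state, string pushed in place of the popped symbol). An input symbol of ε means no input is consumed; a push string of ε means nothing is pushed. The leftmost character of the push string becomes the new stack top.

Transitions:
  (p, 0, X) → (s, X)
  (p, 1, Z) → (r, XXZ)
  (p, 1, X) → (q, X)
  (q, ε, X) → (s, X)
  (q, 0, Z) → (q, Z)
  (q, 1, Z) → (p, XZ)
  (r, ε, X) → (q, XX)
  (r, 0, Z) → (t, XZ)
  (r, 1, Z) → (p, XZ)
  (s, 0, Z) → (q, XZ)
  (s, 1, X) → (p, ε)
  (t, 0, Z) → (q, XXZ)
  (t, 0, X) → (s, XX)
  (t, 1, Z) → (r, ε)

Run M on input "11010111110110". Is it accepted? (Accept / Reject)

(p, 11010111110110, Z)
  read 1, top Z: go to r, push XXZ → (r, 1010111110110, XXZ)
  ε-move, top X: go to q, push XX → (q, 1010111110110, XXXZ)
  ε-move, top X: go to s, push X → (s, 1010111110110, XXXZ)
  read 1, top X: go to p, push ε → (p, 010111110110, XXZ)
  read 0, top X: go to s, push X → (s, 10111110110, XXZ)
  read 1, top X: go to p, push ε → (p, 0111110110, XZ)
  read 0, top X: go to s, push X → (s, 111110110, XZ)
  read 1, top X: go to p, push ε → (p, 11110110, Z)
  read 1, top Z: go to r, push XXZ → (r, 1110110, XXZ)
  ε-move, top X: go to q, push XX → (q, 1110110, XXXZ)
  ε-move, top X: go to s, push X → (s, 1110110, XXXZ)
  read 1, top X: go to p, push ε → (p, 110110, XXZ)
  read 1, top X: go to q, push X → (q, 10110, XXZ)
  ε-move, top X: go to s, push X → (s, 10110, XXZ)
  read 1, top X: go to p, push ε → (p, 0110, XZ)
  read 0, top X: go to s, push X → (s, 110, XZ)
  read 1, top X: go to p, push ε → (p, 10, Z)
  read 1, top Z: go to r, push XXZ → (r, 0, XXZ)
  ε-move, top X: go to q, push XX → (q, 0, XXXZ)
  ε-move, top X: go to s, push X → (s, 0, XXXZ)
No transition applies at (s, 0, XXXZ); input not fully consumed.

Reject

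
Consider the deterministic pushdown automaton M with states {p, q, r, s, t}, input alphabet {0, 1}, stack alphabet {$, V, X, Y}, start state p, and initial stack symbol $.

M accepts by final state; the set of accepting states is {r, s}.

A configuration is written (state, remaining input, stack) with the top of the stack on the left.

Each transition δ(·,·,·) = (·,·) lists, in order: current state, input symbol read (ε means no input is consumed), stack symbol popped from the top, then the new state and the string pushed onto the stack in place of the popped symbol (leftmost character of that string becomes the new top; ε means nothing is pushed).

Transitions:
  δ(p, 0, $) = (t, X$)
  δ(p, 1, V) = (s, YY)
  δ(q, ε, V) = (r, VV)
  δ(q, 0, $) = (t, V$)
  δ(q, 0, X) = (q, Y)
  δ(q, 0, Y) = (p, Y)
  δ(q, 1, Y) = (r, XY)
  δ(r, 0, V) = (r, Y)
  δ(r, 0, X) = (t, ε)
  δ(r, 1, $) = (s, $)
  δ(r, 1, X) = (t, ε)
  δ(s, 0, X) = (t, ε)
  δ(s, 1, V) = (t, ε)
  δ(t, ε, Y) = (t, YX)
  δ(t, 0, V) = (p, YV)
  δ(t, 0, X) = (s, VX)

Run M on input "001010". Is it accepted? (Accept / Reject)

(p, 001010, $)
  read 0, top $: go to t, push X$ → (t, 01010, X$)
  read 0, top X: go to s, push VX → (s, 1010, VX$)
  read 1, top V: go to t, push ε → (t, 010, X$)
  read 0, top X: go to s, push VX → (s, 10, VX$)
  read 1, top V: go to t, push ε → (t, 0, X$)
  read 0, top X: go to s, push VX → (s, ε, VX$)
All input consumed; state s ∈ F.

Accept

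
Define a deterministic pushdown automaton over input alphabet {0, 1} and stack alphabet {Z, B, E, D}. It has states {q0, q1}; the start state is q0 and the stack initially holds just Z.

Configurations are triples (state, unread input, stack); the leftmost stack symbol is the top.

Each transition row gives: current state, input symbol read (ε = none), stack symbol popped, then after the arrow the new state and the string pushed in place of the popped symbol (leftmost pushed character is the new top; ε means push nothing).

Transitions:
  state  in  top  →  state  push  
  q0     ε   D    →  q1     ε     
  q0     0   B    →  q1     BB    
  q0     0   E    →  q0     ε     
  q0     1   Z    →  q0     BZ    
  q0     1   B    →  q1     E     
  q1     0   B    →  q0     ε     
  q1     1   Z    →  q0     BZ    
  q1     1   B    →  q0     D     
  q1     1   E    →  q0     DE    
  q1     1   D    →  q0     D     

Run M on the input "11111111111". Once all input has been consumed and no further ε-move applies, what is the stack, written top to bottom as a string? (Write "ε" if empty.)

(q0, 11111111111, Z) ⊢ (q0, 1111111111, BZ) ⊢ (q1, 111111111, EZ) ⊢ (q0, 11111111, DEZ) ⊢ (q1, 11111111, EZ) ⊢ (q0, 1111111, DEZ) ⊢ (q1, 1111111, EZ) ⊢ (q0, 111111, DEZ) ⊢ (q1, 111111, EZ) ⊢ (q0, 11111, DEZ) ⊢ (q1, 11111, EZ) ⊢ (q0, 1111, DEZ) ⊢ (q1, 1111, EZ) ⊢ (q0, 111, DEZ) ⊢ (q1, 111, EZ) ⊢ (q0, 11, DEZ) ⊢ (q1, 11, EZ) ⊢ (q0, 1, DEZ) ⊢ (q1, 1, EZ) ⊢ (q0, ε, DEZ) ⊢ (q1, ε, EZ)
All input consumed in state q1 with stack EZ.

EZ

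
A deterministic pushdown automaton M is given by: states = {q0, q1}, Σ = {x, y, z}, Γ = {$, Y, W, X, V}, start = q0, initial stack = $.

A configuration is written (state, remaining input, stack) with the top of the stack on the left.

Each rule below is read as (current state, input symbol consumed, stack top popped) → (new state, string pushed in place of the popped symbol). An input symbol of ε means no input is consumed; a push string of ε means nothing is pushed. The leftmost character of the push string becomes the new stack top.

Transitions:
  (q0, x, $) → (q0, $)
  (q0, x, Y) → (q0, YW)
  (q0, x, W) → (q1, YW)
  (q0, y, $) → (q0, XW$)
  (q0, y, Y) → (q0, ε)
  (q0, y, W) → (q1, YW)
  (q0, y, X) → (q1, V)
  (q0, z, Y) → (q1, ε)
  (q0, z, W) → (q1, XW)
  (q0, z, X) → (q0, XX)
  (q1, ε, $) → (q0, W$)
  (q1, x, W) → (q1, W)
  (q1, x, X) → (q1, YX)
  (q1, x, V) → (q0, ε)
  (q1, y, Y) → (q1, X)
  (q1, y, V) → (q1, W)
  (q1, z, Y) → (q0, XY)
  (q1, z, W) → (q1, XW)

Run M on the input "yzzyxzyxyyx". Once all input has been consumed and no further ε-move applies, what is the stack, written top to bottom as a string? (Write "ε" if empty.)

(q0, yzzyxzyxyyx, $) ⊢ (q0, zzyxzyxyyx, XW$) ⊢ (q0, zyxzyxyyx, XXW$) ⊢ (q0, yxzyxyyx, XXXW$) ⊢ (q1, xzyxyyx, VXXW$) ⊢ (q0, zyxyyx, XXW$) ⊢ (q0, yxyyx, XXXW$) ⊢ (q1, xyyx, VXXW$) ⊢ (q0, yyx, XXW$) ⊢ (q1, yx, VXW$) ⊢ (q1, x, WXW$) ⊢ (q1, ε, WXW$)
All input consumed in state q1 with stack WXW$.

WXW$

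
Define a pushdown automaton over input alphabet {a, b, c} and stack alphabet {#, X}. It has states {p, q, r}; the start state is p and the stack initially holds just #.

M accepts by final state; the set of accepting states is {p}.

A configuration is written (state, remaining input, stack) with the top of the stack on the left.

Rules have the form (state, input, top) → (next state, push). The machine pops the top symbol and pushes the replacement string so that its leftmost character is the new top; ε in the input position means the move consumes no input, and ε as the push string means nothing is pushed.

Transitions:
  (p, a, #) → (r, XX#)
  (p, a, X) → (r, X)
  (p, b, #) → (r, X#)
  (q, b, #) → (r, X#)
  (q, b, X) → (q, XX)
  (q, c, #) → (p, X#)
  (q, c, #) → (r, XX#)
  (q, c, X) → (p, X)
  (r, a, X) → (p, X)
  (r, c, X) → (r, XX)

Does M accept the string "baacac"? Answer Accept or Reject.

Reject

No computation consumes all input and reaches a final state.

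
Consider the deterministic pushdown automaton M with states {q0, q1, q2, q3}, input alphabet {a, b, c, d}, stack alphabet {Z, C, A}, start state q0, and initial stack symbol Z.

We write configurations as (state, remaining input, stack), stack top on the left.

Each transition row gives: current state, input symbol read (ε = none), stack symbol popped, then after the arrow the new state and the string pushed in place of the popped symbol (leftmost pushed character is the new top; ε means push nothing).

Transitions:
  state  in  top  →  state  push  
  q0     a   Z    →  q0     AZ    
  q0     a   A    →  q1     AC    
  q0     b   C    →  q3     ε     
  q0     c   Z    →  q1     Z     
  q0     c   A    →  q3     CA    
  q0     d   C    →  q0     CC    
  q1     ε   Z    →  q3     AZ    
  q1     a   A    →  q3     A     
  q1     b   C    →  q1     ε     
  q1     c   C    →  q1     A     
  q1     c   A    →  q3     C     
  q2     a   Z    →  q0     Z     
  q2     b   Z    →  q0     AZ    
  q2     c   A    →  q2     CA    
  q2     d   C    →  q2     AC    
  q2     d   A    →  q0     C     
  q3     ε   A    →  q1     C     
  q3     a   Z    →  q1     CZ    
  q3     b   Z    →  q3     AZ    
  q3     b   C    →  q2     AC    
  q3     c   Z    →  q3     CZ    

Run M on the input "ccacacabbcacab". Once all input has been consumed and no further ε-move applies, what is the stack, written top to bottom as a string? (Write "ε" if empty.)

CZ

(q0, ccacacabbcacab, Z) ⊢ (q1, cacacabbcacab, Z) ⊢ (q3, cacacabbcacab, AZ) ⊢ (q1, cacacabbcacab, CZ) ⊢ (q1, acacabbcacab, AZ) ⊢ (q3, cacabbcacab, AZ) ⊢ (q1, cacabbcacab, CZ) ⊢ (q1, acabbcacab, AZ) ⊢ (q3, cabbcacab, AZ) ⊢ (q1, cabbcacab, CZ) ⊢ (q1, abbcacab, AZ) ⊢ (q3, bbcacab, AZ) ⊢ (q1, bbcacab, CZ) ⊢ (q1, bcacab, Z) ⊢ (q3, bcacab, AZ) ⊢ (q1, bcacab, CZ) ⊢ (q1, cacab, Z) ⊢ (q3, cacab, AZ) ⊢ (q1, cacab, CZ) ⊢ (q1, acab, AZ) ⊢ (q3, cab, AZ) ⊢ (q1, cab, CZ) ⊢ (q1, ab, AZ) ⊢ (q3, b, AZ) ⊢ (q1, b, CZ) ⊢ (q1, ε, Z) ⊢ (q3, ε, AZ) ⊢ (q1, ε, CZ)
All input consumed in state q1 with stack CZ.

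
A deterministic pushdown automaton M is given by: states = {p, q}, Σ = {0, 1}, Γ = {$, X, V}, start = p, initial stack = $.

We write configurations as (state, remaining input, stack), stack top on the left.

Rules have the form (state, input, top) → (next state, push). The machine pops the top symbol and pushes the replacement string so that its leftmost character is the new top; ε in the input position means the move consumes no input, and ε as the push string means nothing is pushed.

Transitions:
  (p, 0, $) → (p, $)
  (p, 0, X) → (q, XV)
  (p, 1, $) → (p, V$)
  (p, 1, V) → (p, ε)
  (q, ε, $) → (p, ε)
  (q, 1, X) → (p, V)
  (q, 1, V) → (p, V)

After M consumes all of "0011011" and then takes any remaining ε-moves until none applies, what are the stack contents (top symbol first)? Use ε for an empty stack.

(p, 0011011, $) ⊢ (p, 011011, $) ⊢ (p, 11011, $) ⊢ (p, 1011, V$) ⊢ (p, 011, $) ⊢ (p, 11, $) ⊢ (p, 1, V$) ⊢ (p, ε, $)
All input consumed in state p with stack $.

$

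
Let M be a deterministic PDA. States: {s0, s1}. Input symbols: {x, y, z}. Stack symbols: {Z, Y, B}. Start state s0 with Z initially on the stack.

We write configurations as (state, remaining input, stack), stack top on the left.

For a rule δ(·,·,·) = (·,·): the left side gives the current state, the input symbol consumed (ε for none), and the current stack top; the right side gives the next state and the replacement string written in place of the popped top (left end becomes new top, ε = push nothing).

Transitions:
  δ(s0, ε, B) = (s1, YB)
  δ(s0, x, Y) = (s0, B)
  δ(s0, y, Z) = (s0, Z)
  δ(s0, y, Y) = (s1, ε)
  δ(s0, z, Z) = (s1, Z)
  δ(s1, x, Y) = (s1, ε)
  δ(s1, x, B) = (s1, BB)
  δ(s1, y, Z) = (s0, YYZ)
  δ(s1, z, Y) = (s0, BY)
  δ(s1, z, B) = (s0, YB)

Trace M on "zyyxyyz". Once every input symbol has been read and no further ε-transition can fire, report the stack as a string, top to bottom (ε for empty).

(s0, zyyxyyz, Z)
  read z, top Z: go to s1, push Z → (s1, yyxyyz, Z)
  read y, top Z: go to s0, push YYZ → (s0, yxyyz, YYZ)
  read y, top Y: go to s1, push ε → (s1, xyyz, YZ)
  read x, top Y: go to s1, push ε → (s1, yyz, Z)
  read y, top Z: go to s0, push YYZ → (s0, yz, YYZ)
  read y, top Y: go to s1, push ε → (s1, z, YZ)
  read z, top Y: go to s0, push BY → (s0, ε, BYZ)
  ε-move, top B: go to s1, push YB → (s1, ε, YBYZ)
All input consumed in state s1 with stack YBYZ.

YBYZ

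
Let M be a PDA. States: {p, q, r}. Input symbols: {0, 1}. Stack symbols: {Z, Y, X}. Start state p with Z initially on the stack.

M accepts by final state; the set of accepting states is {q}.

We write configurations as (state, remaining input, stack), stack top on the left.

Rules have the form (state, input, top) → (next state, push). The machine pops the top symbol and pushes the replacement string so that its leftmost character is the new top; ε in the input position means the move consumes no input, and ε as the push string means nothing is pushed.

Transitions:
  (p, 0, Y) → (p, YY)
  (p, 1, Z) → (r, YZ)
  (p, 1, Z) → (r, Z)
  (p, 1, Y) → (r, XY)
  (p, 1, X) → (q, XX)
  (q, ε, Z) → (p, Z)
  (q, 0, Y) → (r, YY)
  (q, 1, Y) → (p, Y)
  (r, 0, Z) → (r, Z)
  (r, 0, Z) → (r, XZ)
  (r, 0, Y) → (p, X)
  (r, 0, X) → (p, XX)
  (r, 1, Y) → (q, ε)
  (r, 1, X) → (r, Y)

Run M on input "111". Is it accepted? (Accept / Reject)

No computation consumes all input and reaches a final state.

Reject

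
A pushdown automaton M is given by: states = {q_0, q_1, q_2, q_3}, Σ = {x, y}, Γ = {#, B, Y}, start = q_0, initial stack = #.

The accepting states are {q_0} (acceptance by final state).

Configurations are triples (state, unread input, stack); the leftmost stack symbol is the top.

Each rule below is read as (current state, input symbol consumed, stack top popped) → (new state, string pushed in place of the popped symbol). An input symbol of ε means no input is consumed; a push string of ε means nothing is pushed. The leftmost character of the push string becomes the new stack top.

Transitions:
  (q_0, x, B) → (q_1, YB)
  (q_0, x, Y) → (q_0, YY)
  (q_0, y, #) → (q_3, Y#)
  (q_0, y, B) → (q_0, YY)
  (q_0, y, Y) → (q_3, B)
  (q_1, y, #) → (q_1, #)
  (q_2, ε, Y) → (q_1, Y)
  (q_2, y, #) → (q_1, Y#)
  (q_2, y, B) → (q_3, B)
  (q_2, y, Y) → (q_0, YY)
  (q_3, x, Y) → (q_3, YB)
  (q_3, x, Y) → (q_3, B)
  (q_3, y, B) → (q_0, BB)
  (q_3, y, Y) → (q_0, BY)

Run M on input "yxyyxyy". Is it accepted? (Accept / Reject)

One accepting computation: (q_0, yxyyxyy, #) ⊢ (q_3, xyyxyy, Y#) ⊢ (q_3, yyxyy, YB#) ⊢ (q_0, yxyy, BYB#) ⊢ (q_0, xyy, YYYB#) ⊢ (q_0, yy, YYYYB#) ⊢ (q_3, y, BYYYB#) ⊢ (q_0, ε, BBYYYB#)
All input consumed and state q_0 ∈ F.

Accept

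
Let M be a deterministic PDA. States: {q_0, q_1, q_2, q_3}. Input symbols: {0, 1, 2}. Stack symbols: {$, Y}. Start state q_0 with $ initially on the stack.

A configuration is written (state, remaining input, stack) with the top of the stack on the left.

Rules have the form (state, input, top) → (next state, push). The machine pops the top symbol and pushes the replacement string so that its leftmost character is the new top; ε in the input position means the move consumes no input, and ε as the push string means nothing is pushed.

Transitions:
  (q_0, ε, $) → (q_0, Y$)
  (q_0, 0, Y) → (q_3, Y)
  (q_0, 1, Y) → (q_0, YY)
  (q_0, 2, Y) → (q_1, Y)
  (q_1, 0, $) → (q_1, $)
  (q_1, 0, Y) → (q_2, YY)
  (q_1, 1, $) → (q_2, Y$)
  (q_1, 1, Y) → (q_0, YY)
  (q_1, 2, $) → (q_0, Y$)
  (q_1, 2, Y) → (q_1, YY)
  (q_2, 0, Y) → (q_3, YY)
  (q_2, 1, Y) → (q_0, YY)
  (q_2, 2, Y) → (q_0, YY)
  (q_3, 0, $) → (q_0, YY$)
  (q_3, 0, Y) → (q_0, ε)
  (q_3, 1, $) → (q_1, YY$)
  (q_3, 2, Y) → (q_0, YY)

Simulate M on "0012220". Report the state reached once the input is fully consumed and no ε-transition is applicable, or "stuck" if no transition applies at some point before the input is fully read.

q_2

(q_0, 0012220, $)
  ε-move, top $: go to q_0, push Y$ → (q_0, 0012220, Y$)
  read 0, top Y: go to q_3, push Y → (q_3, 012220, Y$)
  read 0, top Y: go to q_0, push ε → (q_0, 12220, $)
  ε-move, top $: go to q_0, push Y$ → (q_0, 12220, Y$)
  read 1, top Y: go to q_0, push YY → (q_0, 2220, YY$)
  read 2, top Y: go to q_1, push Y → (q_1, 220, YY$)
  read 2, top Y: go to q_1, push YY → (q_1, 20, YYY$)
  read 2, top Y: go to q_1, push YY → (q_1, 0, YYYY$)
  read 0, top Y: go to q_2, push YY → (q_2, ε, YYYYY$)
All input consumed; M is in state q_2.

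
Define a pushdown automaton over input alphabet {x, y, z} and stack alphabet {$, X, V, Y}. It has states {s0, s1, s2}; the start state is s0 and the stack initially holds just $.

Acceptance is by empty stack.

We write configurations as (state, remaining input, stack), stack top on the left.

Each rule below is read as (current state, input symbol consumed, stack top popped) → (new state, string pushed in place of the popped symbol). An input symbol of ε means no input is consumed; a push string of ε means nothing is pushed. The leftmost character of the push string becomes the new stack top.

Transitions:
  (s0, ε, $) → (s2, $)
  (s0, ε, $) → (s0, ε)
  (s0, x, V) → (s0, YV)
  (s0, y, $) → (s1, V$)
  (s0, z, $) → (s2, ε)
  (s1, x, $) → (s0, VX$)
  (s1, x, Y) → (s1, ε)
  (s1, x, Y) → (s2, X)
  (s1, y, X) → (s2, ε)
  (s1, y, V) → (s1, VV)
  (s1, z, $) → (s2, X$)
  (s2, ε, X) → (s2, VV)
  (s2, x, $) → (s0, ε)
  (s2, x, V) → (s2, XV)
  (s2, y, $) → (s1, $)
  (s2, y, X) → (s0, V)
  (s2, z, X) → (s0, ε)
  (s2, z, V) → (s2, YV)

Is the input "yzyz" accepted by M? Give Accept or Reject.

Reject

No computation consumes all input and empties the stack.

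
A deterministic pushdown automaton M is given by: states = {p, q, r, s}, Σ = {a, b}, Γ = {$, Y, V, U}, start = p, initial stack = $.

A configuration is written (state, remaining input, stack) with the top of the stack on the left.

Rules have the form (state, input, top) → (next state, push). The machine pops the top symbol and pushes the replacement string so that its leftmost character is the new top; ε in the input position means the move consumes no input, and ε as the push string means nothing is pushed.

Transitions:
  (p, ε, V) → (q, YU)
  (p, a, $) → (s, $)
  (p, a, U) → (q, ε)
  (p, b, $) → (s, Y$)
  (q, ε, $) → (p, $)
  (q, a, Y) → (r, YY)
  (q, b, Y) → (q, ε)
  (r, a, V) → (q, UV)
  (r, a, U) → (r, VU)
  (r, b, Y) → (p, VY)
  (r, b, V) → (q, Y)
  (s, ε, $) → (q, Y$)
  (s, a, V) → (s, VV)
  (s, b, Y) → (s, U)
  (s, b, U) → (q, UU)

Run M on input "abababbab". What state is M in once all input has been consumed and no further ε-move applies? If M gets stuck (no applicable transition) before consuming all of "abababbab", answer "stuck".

(p, abababbab, $)
  read a, top $: go to s, push $ → (s, bababbab, $)
  ε-move, top $: go to q, push Y$ → (q, bababbab, Y$)
  read b, top Y: go to q, push ε → (q, ababbab, $)
  ε-move, top $: go to p, push $ → (p, ababbab, $)
  read a, top $: go to s, push $ → (s, babbab, $)
  ε-move, top $: go to q, push Y$ → (q, babbab, Y$)
  read b, top Y: go to q, push ε → (q, abbab, $)
  ε-move, top $: go to p, push $ → (p, abbab, $)
  read a, top $: go to s, push $ → (s, bbab, $)
  ε-move, top $: go to q, push Y$ → (q, bbab, Y$)
  read b, top Y: go to q, push ε → (q, bab, $)
  ε-move, top $: go to p, push $ → (p, bab, $)
  read b, top $: go to s, push Y$ → (s, ab, Y$)
No transition for (s, a, top Y); M blocks with input ab remaining.

stuck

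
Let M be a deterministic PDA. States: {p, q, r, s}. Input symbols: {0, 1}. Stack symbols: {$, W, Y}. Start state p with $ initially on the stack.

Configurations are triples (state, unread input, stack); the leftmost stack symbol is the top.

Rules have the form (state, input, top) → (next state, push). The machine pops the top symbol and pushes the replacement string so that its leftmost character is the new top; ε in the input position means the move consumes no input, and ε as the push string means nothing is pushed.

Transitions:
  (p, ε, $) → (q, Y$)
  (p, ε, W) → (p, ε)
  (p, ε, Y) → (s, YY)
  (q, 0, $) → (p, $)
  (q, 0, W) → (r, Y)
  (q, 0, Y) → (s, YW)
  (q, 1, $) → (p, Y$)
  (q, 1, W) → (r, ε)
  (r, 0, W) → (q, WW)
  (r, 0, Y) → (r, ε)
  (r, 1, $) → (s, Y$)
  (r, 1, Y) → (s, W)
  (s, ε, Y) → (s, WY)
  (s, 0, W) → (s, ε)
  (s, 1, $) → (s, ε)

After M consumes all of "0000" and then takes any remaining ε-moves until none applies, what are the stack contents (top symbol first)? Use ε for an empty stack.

WYW$

(p, 0000, $)
  ε-move, top $: go to q, push Y$ → (q, 0000, Y$)
  read 0, top Y: go to s, push YW → (s, 000, YW$)
  ε-move, top Y: go to s, push WY → (s, 000, WYW$)
  read 0, top W: go to s, push ε → (s, 00, YW$)
  ε-move, top Y: go to s, push WY → (s, 00, WYW$)
  read 0, top W: go to s, push ε → (s, 0, YW$)
  ε-move, top Y: go to s, push WY → (s, 0, WYW$)
  read 0, top W: go to s, push ε → (s, ε, YW$)
  ε-move, top Y: go to s, push WY → (s, ε, WYW$)
All input consumed in state s with stack WYW$.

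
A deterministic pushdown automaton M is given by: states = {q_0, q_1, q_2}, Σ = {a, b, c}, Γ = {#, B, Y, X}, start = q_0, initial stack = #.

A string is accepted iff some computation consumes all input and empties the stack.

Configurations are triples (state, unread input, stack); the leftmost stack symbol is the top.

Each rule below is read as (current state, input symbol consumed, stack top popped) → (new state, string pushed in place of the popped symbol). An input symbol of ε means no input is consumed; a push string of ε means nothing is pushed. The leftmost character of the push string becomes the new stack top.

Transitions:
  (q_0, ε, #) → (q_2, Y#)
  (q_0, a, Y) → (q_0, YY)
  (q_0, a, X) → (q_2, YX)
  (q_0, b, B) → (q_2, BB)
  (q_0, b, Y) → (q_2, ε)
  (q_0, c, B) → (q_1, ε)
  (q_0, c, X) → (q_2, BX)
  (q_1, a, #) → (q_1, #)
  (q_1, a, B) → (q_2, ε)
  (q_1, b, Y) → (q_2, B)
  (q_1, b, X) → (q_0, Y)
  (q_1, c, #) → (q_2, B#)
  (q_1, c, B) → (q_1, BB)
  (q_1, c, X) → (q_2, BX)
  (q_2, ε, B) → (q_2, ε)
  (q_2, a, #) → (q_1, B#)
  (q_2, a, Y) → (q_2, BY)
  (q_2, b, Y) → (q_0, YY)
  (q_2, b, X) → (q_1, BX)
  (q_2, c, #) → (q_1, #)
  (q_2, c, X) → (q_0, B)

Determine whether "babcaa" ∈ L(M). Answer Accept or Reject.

Reject

(q_0, babcaa, #)
  ε-move, top #: go to q_2, push Y# → (q_2, babcaa, Y#)
  read b, top Y: go to q_0, push YY → (q_0, abcaa, YY#)
  read a, top Y: go to q_0, push YY → (q_0, bcaa, YYY#)
  read b, top Y: go to q_2, push ε → (q_2, caa, YY#)
No transition applies at (q_2, caa, YY#); input not fully consumed.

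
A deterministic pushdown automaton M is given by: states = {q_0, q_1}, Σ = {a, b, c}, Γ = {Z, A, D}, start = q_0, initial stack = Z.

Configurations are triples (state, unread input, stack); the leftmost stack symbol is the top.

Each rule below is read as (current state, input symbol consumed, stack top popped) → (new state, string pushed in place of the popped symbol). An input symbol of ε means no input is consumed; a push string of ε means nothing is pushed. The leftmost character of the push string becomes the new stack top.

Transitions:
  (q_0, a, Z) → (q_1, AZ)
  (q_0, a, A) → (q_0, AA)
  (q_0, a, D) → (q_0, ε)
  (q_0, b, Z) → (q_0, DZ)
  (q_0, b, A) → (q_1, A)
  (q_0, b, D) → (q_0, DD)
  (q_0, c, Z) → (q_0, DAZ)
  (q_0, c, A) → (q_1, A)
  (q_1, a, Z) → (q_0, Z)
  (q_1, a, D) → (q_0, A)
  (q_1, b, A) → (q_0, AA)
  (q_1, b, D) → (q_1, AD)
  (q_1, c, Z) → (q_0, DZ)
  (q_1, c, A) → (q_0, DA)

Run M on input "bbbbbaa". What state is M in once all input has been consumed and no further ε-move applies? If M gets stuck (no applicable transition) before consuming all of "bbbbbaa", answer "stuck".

q_0

(q_0, bbbbbaa, Z) ⊢ (q_0, bbbbaa, DZ) ⊢ (q_0, bbbaa, DDZ) ⊢ (q_0, bbaa, DDDZ) ⊢ (q_0, baa, DDDDZ) ⊢ (q_0, aa, DDDDDZ) ⊢ (q_0, a, DDDDZ) ⊢ (q_0, ε, DDDZ)
All input consumed; M is in state q_0.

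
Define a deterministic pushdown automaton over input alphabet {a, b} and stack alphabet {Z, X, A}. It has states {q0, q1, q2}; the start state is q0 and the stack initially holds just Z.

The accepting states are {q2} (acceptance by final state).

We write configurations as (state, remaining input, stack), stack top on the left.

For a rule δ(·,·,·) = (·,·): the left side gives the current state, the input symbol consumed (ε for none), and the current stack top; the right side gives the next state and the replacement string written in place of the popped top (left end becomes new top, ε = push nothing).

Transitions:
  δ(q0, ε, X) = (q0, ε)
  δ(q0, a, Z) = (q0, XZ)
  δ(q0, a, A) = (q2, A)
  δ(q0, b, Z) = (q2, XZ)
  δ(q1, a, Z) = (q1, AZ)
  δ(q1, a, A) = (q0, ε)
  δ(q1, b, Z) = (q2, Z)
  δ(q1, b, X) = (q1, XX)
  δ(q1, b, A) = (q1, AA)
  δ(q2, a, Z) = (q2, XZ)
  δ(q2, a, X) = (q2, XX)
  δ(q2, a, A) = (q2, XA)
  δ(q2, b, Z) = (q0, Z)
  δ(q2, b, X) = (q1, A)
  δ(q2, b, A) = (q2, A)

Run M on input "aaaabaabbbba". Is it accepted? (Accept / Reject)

(q0, aaaabaabbbba, Z)
  read a, top Z: go to q0, push XZ → (q0, aaabaabbbba, XZ)
  ε-move, top X: go to q0, push ε → (q0, aaabaabbbba, Z)
  read a, top Z: go to q0, push XZ → (q0, aabaabbbba, XZ)
  ε-move, top X: go to q0, push ε → (q0, aabaabbbba, Z)
  read a, top Z: go to q0, push XZ → (q0, abaabbbba, XZ)
  ε-move, top X: go to q0, push ε → (q0, abaabbbba, Z)
  read a, top Z: go to q0, push XZ → (q0, baabbbba, XZ)
  ε-move, top X: go to q0, push ε → (q0, baabbbba, Z)
  read b, top Z: go to q2, push XZ → (q2, aabbbba, XZ)
  read a, top X: go to q2, push XX → (q2, abbbba, XXZ)
  read a, top X: go to q2, push XX → (q2, bbbba, XXXZ)
  read b, top X: go to q1, push A → (q1, bbba, AXXZ)
  read b, top A: go to q1, push AA → (q1, bba, AAXXZ)
  read b, top A: go to q1, push AA → (q1, ba, AAAXXZ)
  read b, top A: go to q1, push AA → (q1, a, AAAAXXZ)
  read a, top A: go to q0, push ε → (q0, ε, AAAXXZ)
All input consumed; state q0 ∉ F and no further ε-move applies.

Reject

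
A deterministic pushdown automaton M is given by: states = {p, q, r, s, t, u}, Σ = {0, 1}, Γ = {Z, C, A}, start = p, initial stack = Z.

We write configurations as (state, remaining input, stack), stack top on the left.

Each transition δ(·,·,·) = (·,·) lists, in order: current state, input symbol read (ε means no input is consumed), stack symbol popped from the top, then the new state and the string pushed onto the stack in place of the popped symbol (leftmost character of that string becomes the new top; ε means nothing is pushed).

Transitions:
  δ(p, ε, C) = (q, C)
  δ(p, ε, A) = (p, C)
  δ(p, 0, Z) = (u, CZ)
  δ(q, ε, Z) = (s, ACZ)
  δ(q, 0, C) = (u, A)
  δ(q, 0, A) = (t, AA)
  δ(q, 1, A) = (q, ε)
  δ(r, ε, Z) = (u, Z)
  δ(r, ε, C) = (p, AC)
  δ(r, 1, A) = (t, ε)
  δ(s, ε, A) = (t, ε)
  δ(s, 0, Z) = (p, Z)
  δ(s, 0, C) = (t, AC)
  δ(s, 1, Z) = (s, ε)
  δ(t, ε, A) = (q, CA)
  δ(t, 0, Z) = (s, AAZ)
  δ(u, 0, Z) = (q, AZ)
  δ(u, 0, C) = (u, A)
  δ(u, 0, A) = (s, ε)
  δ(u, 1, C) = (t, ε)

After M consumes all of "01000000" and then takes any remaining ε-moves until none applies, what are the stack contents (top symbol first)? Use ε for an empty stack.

(p, 01000000, Z) ⊢ (u, 1000000, CZ) ⊢ (t, 000000, Z) ⊢ (s, 00000, AAZ) ⊢ (t, 00000, AZ) ⊢ (q, 00000, CAZ) ⊢ (u, 0000, AAZ) ⊢ (s, 000, AZ) ⊢ (t, 000, Z) ⊢ (s, 00, AAZ) ⊢ (t, 00, AZ) ⊢ (q, 00, CAZ) ⊢ (u, 0, AAZ) ⊢ (s, ε, AZ) ⊢ (t, ε, Z)
All input consumed in state t with stack Z.

Z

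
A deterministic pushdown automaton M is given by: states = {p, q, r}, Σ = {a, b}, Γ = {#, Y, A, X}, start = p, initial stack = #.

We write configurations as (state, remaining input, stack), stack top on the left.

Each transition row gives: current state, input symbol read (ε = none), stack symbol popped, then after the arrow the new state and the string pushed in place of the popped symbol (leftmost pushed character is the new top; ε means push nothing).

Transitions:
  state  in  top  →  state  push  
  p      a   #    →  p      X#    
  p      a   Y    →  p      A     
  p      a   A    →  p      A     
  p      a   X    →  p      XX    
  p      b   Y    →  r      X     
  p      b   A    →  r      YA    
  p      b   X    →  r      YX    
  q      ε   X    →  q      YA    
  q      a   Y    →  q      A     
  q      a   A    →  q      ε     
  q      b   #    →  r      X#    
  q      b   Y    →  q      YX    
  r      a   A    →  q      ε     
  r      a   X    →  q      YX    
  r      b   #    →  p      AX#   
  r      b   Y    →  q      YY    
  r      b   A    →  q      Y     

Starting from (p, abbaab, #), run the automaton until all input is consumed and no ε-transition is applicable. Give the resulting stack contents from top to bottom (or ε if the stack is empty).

(p, abbaab, #)
  read a, top #: go to p, push X# → (p, bbaab, X#)
  read b, top X: go to r, push YX → (r, baab, YX#)
  read b, top Y: go to q, push YY → (q, aab, YYX#)
  read a, top Y: go to q, push A → (q, ab, AYX#)
  read a, top A: go to q, push ε → (q, b, YX#)
  read b, top Y: go to q, push YX → (q, ε, YXX#)
All input consumed in state q with stack YXX#.

YXX#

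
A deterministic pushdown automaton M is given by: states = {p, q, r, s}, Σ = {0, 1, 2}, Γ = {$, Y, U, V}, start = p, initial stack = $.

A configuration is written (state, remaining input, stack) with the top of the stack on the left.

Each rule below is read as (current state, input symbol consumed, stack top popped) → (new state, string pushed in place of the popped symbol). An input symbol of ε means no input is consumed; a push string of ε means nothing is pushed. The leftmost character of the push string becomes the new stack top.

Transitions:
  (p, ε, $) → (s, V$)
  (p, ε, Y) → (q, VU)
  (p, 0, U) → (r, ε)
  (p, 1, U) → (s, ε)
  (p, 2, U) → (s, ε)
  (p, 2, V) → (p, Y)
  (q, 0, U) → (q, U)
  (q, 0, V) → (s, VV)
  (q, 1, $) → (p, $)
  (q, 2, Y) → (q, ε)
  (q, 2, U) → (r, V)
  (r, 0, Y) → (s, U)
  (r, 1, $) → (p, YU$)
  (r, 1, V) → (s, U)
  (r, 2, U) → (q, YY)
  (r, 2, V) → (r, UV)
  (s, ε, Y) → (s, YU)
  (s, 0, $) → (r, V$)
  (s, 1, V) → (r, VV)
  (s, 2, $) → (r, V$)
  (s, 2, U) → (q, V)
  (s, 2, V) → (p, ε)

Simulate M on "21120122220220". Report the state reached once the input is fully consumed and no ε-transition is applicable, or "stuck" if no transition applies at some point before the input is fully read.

s

(p, 21120122220220, $) ⊢ (s, 21120122220220, V$) ⊢ (p, 1120122220220, $) ⊢ (s, 1120122220220, V$) ⊢ (r, 120122220220, VV$) ⊢ (s, 20122220220, UV$) ⊢ (q, 0122220220, VV$) ⊢ (s, 122220220, VVV$) ⊢ (r, 22220220, VVVV$) ⊢ (r, 2220220, UVVVV$) ⊢ (q, 220220, YYVVVV$) ⊢ (q, 20220, YVVVV$) ⊢ (q, 0220, VVVV$) ⊢ (s, 220, VVVVV$) ⊢ (p, 20, VVVV$) ⊢ (p, 0, YVVV$) ⊢ (q, 0, VUVVV$) ⊢ (s, ε, VVUVVV$)
All input consumed; M is in state s.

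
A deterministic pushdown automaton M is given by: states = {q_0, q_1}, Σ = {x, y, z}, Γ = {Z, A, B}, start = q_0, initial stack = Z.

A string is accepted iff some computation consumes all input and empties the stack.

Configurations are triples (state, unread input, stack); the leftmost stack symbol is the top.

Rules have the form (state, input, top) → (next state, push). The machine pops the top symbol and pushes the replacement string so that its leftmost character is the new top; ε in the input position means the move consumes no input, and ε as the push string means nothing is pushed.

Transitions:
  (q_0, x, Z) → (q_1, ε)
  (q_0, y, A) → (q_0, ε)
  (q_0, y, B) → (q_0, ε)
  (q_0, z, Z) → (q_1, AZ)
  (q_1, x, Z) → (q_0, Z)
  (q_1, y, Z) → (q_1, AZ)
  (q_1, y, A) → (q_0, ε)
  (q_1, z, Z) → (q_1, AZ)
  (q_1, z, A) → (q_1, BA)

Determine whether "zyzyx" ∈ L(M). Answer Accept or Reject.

(q_0, zyzyx, Z)
  read z, top Z: go to q_1, push AZ → (q_1, yzyx, AZ)
  read y, top A: go to q_0, push ε → (q_0, zyx, Z)
  read z, top Z: go to q_1, push AZ → (q_1, yx, AZ)
  read y, top A: go to q_0, push ε → (q_0, x, Z)
  read x, top Z: go to q_1, push ε → (q_1, ε, ε)
All input consumed and the stack is empty.

Accept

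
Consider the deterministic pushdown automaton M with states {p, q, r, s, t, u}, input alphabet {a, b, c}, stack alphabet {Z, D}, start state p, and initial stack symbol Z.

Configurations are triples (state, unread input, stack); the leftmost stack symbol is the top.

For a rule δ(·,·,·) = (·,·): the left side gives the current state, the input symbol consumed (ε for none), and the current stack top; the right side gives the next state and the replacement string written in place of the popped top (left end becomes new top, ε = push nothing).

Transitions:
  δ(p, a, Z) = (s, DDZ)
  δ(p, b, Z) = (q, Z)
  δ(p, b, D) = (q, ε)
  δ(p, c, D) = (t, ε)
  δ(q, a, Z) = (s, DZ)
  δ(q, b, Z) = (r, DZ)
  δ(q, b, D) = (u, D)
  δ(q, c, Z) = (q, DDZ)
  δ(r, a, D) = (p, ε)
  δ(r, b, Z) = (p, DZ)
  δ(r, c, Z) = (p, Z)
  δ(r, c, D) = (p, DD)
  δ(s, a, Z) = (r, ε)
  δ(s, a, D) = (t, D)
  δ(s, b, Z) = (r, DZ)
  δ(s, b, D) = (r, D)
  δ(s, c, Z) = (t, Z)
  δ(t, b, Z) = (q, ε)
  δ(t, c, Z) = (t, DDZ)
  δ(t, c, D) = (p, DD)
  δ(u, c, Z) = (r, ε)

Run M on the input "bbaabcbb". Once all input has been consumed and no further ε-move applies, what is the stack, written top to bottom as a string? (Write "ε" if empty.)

(p, bbaabcbb, Z)
  read b, top Z: go to q, push Z → (q, baabcbb, Z)
  read b, top Z: go to r, push DZ → (r, aabcbb, DZ)
  read a, top D: go to p, push ε → (p, abcbb, Z)
  read a, top Z: go to s, push DDZ → (s, bcbb, DDZ)
  read b, top D: go to r, push D → (r, cbb, DDZ)
  read c, top D: go to p, push DD → (p, bb, DDDZ)
  read b, top D: go to q, push ε → (q, b, DDZ)
  read b, top D: go to u, push D → (u, ε, DDZ)
All input consumed in state u with stack DDZ.

DDZ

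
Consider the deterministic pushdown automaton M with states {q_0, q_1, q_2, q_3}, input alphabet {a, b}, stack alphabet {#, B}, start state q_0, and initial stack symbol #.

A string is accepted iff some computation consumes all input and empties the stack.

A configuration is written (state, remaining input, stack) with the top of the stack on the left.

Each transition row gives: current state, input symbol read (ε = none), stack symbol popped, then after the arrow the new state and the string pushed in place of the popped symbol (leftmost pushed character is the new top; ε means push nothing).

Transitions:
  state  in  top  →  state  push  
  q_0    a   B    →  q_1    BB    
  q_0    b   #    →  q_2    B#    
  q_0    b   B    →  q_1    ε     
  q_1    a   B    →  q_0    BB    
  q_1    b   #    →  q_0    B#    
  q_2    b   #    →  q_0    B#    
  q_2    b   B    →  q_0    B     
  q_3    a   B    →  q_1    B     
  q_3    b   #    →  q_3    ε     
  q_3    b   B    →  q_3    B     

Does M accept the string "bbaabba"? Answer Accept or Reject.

Reject

(q_0, bbaabba, #)
  read b, top #: go to q_2, push B# → (q_2, baabba, B#)
  read b, top B: go to q_0, push B → (q_0, aabba, B#)
  read a, top B: go to q_1, push BB → (q_1, abba, BB#)
  read a, top B: go to q_0, push BB → (q_0, bba, BBB#)
  read b, top B: go to q_1, push ε → (q_1, ba, BB#)
No transition applies at (q_1, ba, BB#); input not fully consumed.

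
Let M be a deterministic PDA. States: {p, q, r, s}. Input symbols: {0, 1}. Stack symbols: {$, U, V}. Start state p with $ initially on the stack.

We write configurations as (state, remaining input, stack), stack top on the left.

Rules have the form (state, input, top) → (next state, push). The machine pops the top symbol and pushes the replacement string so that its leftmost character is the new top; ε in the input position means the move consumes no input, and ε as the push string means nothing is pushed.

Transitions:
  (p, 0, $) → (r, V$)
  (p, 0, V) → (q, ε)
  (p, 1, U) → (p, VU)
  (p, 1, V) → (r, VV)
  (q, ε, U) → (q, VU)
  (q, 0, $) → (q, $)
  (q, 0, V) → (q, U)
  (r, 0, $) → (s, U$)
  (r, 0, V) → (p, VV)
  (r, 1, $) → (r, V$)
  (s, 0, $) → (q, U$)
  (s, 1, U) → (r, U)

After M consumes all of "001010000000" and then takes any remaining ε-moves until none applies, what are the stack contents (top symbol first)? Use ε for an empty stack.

VUUUUUVVVV$

(p, 001010000000, $)
  read 0, top $: go to r, push V$ → (r, 01010000000, V$)
  read 0, top V: go to p, push VV → (p, 1010000000, VV$)
  read 1, top V: go to r, push VV → (r, 010000000, VVV$)
  read 0, top V: go to p, push VV → (p, 10000000, VVVV$)
  read 1, top V: go to r, push VV → (r, 0000000, VVVVV$)
  read 0, top V: go to p, push VV → (p, 000000, VVVVVV$)
  read 0, top V: go to q, push ε → (q, 00000, VVVVV$)
  read 0, top V: go to q, push U → (q, 0000, UVVVV$)
  ε-move, top U: go to q, push VU → (q, 0000, VUVVVV$)
  read 0, top V: go to q, push U → (q, 000, UUVVVV$)
  ε-move, top U: go to q, push VU → (q, 000, VUUVVVV$)
  read 0, top V: go to q, push U → (q, 00, UUUVVVV$)
  ε-move, top U: go to q, push VU → (q, 00, VUUUVVVV$)
  read 0, top V: go to q, push U → (q, 0, UUUUVVVV$)
  ε-move, top U: go to q, push VU → (q, 0, VUUUUVVVV$)
  read 0, top V: go to q, push U → (q, ε, UUUUUVVVV$)
  ε-move, top U: go to q, push VU → (q, ε, VUUUUUVVVV$)
All input consumed in state q with stack VUUUUUVVVV$.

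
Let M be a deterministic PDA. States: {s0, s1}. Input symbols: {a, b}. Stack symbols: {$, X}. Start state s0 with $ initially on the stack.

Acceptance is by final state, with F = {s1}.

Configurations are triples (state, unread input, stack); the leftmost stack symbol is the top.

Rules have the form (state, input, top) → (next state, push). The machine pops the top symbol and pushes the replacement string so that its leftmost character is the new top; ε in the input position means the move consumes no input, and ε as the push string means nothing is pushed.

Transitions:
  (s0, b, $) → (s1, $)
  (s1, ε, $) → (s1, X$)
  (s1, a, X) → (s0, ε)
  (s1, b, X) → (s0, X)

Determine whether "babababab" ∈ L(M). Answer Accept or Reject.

Accept

(s0, babababab, $) ⊢ (s1, abababab, $) ⊢ (s1, abababab, X$) ⊢ (s0, bababab, $) ⊢ (s1, ababab, $) ⊢ (s1, ababab, X$) ⊢ (s0, babab, $) ⊢ (s1, abab, $) ⊢ (s1, abab, X$) ⊢ (s0, bab, $) ⊢ (s1, ab, $) ⊢ (s1, ab, X$) ⊢ (s0, b, $) ⊢ (s1, ε, $)
All input consumed; state s1 ∈ F.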